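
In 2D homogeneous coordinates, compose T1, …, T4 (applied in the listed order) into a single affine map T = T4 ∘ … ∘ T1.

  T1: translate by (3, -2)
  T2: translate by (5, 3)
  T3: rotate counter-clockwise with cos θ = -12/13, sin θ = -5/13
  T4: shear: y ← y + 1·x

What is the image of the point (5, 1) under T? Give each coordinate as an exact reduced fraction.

T(p) = (-146/13, -235/13)

T1 translate by (3, -2): (5, 1) → (8, -1)
T2 translate by (5, 3): (8, -1) → (13, 2)
T3 rotate counter-clockwise with cos θ = -12/13, sin θ = -5/13: (13, 2) → (-146/13, -89/13)
T4 shear: y ← y + 1·x: (-146/13, -89/13) → (-146/13, -235/13)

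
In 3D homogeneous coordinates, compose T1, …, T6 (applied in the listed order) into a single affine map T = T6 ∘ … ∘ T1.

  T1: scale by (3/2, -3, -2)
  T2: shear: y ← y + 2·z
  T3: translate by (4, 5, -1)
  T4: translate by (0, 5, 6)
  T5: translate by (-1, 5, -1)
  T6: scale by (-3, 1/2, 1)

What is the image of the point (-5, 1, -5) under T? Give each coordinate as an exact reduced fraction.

T(p) = (27/2, 16, 14)

T1 scale by (3/2, -3, -2): (-5, 1, -5) → (-15/2, -3, 10)
T2 shear: y ← y + 2·z: (-15/2, -3, 10) → (-15/2, 17, 10)
T3 translate by (4, 5, -1): (-15/2, 17, 10) → (-7/2, 22, 9)
T4 translate by (0, 5, 6): (-7/2, 22, 9) → (-7/2, 27, 15)
T5 translate by (-1, 5, -1): (-7/2, 27, 15) → (-9/2, 32, 14)
T6 scale by (-3, 1/2, 1): (-9/2, 32, 14) → (27/2, 16, 14)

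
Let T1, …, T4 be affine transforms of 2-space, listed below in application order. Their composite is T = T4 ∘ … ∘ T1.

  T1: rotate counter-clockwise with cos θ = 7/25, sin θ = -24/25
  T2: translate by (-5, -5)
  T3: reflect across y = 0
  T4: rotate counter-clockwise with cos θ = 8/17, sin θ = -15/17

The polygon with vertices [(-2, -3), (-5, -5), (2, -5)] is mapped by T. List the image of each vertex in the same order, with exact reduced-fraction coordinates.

image vertices: (-218/425, 3949/425), (-328/85, 904/85), (1272/425, 5129/425)

T1 rotate counter-clockwise with cos θ = 7/25, sin θ = -24/25: (-2, -3) → (-86/25, 27/25); (-5, -5) → (-31/5, 17/5); (2, -5) → (-106/25, -83/25)
T2 translate by (-5, -5): (-86/25, 27/25) → (-211/25, -98/25); (-31/5, 17/5) → (-56/5, -8/5); (-106/25, -83/25) → (-231/25, -208/25)
T3 reflect across y = 0: (-211/25, -98/25) → (-211/25, 98/25); (-56/5, -8/5) → (-56/5, 8/5); (-231/25, -208/25) → (-231/25, 208/25)
T4 rotate counter-clockwise with cos θ = 8/17, sin θ = -15/17: (-211/25, 98/25) → (-218/425, 3949/425); (-56/5, 8/5) → (-328/85, 904/85); (-231/25, 208/25) → (1272/425, 5129/425)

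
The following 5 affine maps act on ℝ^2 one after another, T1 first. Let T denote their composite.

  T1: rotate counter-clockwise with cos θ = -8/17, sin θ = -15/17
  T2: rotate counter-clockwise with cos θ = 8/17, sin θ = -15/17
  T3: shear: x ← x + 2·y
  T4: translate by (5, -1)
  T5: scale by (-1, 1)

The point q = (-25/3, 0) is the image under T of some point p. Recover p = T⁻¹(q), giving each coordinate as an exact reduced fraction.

T1 = [-8/17 15/17 0; -15/17 -8/17 0; 0 0 1]
T2·T1 = [-1 0 0; 0 -1 0; 0 0 1]
T3·…·T1 = [-1 -2 0; 0 -1 0; 0 0 1]
T4·…·T1 = [-1 -2 5; 0 -1 -1; 0 0 1]
T5·…·T1 = [1 2 -5; 0 -1 -1; 0 0 1]
det M = -1; M⁻¹ = [1 2 7; 0 -1 -1; 0 0 1]
M⁻¹ · (-25/3, 0)ᵀ = (-4/3, -1)ᵀ

p = (-4/3, -1)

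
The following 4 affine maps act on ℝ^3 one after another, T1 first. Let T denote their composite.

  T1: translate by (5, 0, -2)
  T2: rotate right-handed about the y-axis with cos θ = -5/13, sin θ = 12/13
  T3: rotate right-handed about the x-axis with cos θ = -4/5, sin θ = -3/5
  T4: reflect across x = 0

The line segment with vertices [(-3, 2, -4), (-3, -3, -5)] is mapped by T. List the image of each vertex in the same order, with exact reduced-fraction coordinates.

image vertices: (82/13, -86/65, -102/65), (94/13, 189/65, 73/65)

T1 translate by (5, 0, -2): (-3, 2, -4) → (2, 2, -6); (-3, -3, -5) → (2, -3, -7)
T2 rotate right-handed about the y-axis with cos θ = -5/13, sin θ = 12/13: (2, 2, -6) → (-82/13, 2, 6/13); (2, -3, -7) → (-94/13, -3, 11/13)
T3 rotate right-handed about the x-axis with cos θ = -4/5, sin θ = -3/5: (-82/13, 2, 6/13) → (-82/13, -86/65, -102/65); (-94/13, -3, 11/13) → (-94/13, 189/65, 73/65)
T4 reflect across x = 0: (-82/13, -86/65, -102/65) → (82/13, -86/65, -102/65); (-94/13, 189/65, 73/65) → (94/13, 189/65, 73/65)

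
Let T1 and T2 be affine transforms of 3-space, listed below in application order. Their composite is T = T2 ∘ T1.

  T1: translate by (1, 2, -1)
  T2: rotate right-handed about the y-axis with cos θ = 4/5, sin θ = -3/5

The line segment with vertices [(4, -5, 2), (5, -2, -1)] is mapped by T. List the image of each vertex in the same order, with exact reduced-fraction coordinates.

T1 translate by (1, 2, -1): (4, -5, 2) → (5, -3, 1); (5, -2, -1) → (6, 0, -2)
T2 rotate right-handed about the y-axis with cos θ = 4/5, sin θ = -3/5: (5, -3, 1) → (17/5, -3, 19/5); (6, 0, -2) → (6, 0, 2)

image vertices: (17/5, -3, 19/5), (6, 0, 2)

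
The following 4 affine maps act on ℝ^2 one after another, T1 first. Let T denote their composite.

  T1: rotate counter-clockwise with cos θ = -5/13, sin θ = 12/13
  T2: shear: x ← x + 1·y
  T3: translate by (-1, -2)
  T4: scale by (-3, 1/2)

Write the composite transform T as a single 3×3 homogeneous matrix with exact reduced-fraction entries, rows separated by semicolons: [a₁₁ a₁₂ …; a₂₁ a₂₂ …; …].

T1 = [-5/13 -12/13 0; 12/13 -5/13 0; 0 0 1]
T2·T1 = [7/13 -17/13 0; 12/13 -5/13 0; 0 0 1]
T3·…·T1 = [7/13 -17/13 -1; 12/13 -5/13 -2; 0 0 1]
T4·…·T1 = [-21/13 51/13 3; 6/13 -5/26 -1; 0 0 1]

T = [-21/13 51/13 3; 6/13 -5/26 -1; 0 0 1]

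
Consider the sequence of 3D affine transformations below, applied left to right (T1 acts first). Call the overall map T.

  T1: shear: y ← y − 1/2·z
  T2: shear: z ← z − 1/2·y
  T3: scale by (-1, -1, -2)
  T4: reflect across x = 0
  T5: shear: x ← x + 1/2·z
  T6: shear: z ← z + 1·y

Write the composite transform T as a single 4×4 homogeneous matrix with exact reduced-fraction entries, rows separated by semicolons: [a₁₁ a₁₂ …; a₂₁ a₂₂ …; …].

T1 = [1 0 0 0; 0 1 -1/2 0; 0 0 1 0; 0 0 0 1]
T2·T1 = [1 0 0 0; 0 1 -1/2 0; 0 -1/2 5/4 0; 0 0 0 1]
T3·…·T1 = [-1 0 0 0; 0 -1 1/2 0; 0 1 -5/2 0; 0 0 0 1]
T4·…·T1 = [1 0 0 0; 0 -1 1/2 0; 0 1 -5/2 0; 0 0 0 1]
T5·…·T1 = [1 1/2 -5/4 0; 0 -1 1/2 0; 0 1 -5/2 0; 0 0 0 1]
T6·…·T1 = [1 1/2 -5/4 0; 0 -1 1/2 0; 0 0 -2 0; 0 0 0 1]

T = [1 1/2 -5/4 0; 0 -1 1/2 0; 0 0 -2 0; 0 0 0 1]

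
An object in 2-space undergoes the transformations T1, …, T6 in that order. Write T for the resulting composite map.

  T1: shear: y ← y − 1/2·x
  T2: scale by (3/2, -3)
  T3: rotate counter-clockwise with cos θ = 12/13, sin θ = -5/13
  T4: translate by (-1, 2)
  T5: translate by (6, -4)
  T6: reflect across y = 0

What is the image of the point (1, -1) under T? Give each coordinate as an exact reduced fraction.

T(p) = (211/26, -41/26)

T1 shear: y ← y − 1/2·x: (1, -1) → (1, -3/2)
T2 scale by (3/2, -3): (1, -3/2) → (3/2, 9/2)
T3 rotate counter-clockwise with cos θ = 12/13, sin θ = -5/13: (3/2, 9/2) → (81/26, 93/26)
T4 translate by (-1, 2): (81/26, 93/26) → (55/26, 145/26)
T5 translate by (6, -4): (55/26, 145/26) → (211/26, 41/26)
T6 reflect across y = 0: (211/26, 41/26) → (211/26, -41/26)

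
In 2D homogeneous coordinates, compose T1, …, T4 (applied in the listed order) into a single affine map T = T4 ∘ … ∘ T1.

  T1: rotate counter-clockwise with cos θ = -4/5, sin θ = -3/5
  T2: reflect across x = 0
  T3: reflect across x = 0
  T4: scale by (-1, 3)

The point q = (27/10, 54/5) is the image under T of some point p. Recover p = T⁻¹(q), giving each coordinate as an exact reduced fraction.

p = (0, -9/2)

T1 = [-4/5 3/5 0; -3/5 -4/5 0; 0 0 1]
T2·T1 = [4/5 -3/5 0; -3/5 -4/5 0; 0 0 1]
T3·…·T1 = [-4/5 3/5 0; -3/5 -4/5 0; 0 0 1]
T4·…·T1 = [4/5 -3/5 0; -9/5 -12/5 0; 0 0 1]
det M = -3; M⁻¹ = [4/5 -1/5 0; -3/5 -4/15 0; 0 0 1]
M⁻¹ · (27/10, 54/5)ᵀ = (0, -9/2)ᵀ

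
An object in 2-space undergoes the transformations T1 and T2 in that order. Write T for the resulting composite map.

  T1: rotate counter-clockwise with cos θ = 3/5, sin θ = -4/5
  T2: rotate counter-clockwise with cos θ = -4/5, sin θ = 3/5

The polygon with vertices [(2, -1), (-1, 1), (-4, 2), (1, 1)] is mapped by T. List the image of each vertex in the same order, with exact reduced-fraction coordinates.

image vertices: (1, 2), (-1, -1), (-2, -4), (-1, 1)

T1 rotate counter-clockwise with cos θ = 3/5, sin θ = -4/5: (2, -1) → (2/5, -11/5); (-1, 1) → (1/5, 7/5); (-4, 2) → (-4/5, 22/5); (1, 1) → (7/5, -1/5)
T2 rotate counter-clockwise with cos θ = -4/5, sin θ = 3/5: (2/5, -11/5) → (1, 2); (1/5, 7/5) → (-1, -1); (-4/5, 22/5) → (-2, -4); (7/5, -1/5) → (-1, 1)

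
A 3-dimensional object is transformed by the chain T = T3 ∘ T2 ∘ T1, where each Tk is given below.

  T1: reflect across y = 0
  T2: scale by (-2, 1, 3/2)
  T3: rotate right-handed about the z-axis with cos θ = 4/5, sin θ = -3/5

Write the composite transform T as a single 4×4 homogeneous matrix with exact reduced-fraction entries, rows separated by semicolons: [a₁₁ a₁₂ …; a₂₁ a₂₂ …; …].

T = [-8/5 -3/5 0 0; 6/5 -4/5 0 0; 0 0 3/2 0; 0 0 0 1]

T1 = [1 0 0 0; 0 -1 0 0; 0 0 1 0; 0 0 0 1]
T2·T1 = [-2 0 0 0; 0 -1 0 0; 0 0 3/2 0; 0 0 0 1]
T3·…·T1 = [-8/5 -3/5 0 0; 6/5 -4/5 0 0; 0 0 3/2 0; 0 0 0 1]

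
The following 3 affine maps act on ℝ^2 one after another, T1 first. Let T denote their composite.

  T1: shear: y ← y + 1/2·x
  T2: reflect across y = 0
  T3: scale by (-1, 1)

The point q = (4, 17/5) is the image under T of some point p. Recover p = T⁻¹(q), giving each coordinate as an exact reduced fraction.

T1 = [1 0 0; 1/2 1 0; 0 0 1]
T2·T1 = [1 0 0; -1/2 -1 0; 0 0 1]
T3·…·T1 = [-1 0 0; -1/2 -1 0; 0 0 1]
det M = 1; M⁻¹ = [-1 0 0; 1/2 -1 0; 0 0 1]
M⁻¹ · (4, 17/5)ᵀ = (-4, -7/5)ᵀ

p = (-4, -7/5)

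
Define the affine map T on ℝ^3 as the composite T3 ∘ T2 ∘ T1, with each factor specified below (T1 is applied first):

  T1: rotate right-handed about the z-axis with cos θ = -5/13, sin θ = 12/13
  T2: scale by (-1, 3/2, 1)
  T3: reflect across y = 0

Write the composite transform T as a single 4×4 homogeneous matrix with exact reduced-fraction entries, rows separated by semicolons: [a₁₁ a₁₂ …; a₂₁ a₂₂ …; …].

T = [5/13 12/13 0 0; -18/13 15/26 0 0; 0 0 1 0; 0 0 0 1]

T1 = [-5/13 -12/13 0 0; 12/13 -5/13 0 0; 0 0 1 0; 0 0 0 1]
T2·T1 = [5/13 12/13 0 0; 18/13 -15/26 0 0; 0 0 1 0; 0 0 0 1]
T3·…·T1 = [5/13 12/13 0 0; -18/13 15/26 0 0; 0 0 1 0; 0 0 0 1]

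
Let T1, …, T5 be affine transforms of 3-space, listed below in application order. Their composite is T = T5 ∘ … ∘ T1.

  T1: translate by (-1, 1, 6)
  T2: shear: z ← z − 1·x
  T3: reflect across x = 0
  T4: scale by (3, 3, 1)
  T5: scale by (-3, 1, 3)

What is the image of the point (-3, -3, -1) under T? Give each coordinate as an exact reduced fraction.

T(p) = (-36, -6, 27)

T1 translate by (-1, 1, 6): (-3, -3, -1) → (-4, -2, 5)
T2 shear: z ← z − 1·x: (-4, -2, 5) → (-4, -2, 9)
T3 reflect across x = 0: (-4, -2, 9) → (4, -2, 9)
T4 scale by (3, 3, 1): (4, -2, 9) → (12, -6, 9)
T5 scale by (-3, 1, 3): (12, -6, 9) → (-36, -6, 27)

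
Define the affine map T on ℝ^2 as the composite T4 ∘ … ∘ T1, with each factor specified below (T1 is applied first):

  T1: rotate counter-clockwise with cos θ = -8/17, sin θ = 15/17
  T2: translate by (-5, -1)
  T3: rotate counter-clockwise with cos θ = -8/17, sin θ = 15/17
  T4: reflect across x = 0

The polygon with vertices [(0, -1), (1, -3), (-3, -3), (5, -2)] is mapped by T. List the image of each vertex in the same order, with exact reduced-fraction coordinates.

image vertices: (-695/289, -978/289), (-54/289, -896/289), (-698/289, 64/289), (350/289, -2017/289)

T1 rotate counter-clockwise with cos θ = -8/17, sin θ = 15/17: (0, -1) → (15/17, 8/17); (1, -3) → (37/17, 39/17); (-3, -3) → (69/17, -21/17); (5, -2) → (-10/17, 91/17)
T2 translate by (-5, -1): (15/17, 8/17) → (-70/17, -9/17); (37/17, 39/17) → (-48/17, 22/17); (69/17, -21/17) → (-16/17, -38/17); (-10/17, 91/17) → (-95/17, 74/17)
T3 rotate counter-clockwise with cos θ = -8/17, sin θ = 15/17: (-70/17, -9/17) → (695/289, -978/289); (-48/17, 22/17) → (54/289, -896/289); (-16/17, -38/17) → (698/289, 64/289); (-95/17, 74/17) → (-350/289, -2017/289)
T4 reflect across x = 0: (695/289, -978/289) → (-695/289, -978/289); (54/289, -896/289) → (-54/289, -896/289); (698/289, 64/289) → (-698/289, 64/289); (-350/289, -2017/289) → (350/289, -2017/289)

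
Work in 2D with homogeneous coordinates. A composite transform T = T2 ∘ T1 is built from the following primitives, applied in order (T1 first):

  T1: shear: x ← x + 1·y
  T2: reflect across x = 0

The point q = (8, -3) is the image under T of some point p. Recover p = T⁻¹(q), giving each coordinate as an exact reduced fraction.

p = (-5, -3)

T1 = [1 1 0; 0 1 0; 0 0 1]
T2·T1 = [-1 -1 0; 0 1 0; 0 0 1]
det M = -1; M⁻¹ = [-1 -1 0; 0 1 0; 0 0 1]
M⁻¹ · (8, -3)ᵀ = (-5, -3)ᵀ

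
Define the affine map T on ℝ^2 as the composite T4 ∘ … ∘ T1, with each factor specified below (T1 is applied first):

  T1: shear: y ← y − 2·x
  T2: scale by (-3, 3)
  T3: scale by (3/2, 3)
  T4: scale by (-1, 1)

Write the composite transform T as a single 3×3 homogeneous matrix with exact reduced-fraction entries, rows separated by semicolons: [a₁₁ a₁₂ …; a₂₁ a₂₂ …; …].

T = [9/2 0 0; -18 9 0; 0 0 1]

T1 = [1 0 0; -2 1 0; 0 0 1]
T2·T1 = [-3 0 0; -6 3 0; 0 0 1]
T3·…·T1 = [-9/2 0 0; -18 9 0; 0 0 1]
T4·…·T1 = [9/2 0 0; -18 9 0; 0 0 1]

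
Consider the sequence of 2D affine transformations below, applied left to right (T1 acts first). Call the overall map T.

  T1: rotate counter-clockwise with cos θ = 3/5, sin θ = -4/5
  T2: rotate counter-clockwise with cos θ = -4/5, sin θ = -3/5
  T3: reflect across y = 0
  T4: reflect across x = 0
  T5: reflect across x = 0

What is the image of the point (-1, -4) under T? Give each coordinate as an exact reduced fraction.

T1 rotate counter-clockwise with cos θ = 3/5, sin θ = -4/5: (-1, -4) → (-19/5, -8/5)
T2 rotate counter-clockwise with cos θ = -4/5, sin θ = -3/5: (-19/5, -8/5) → (52/25, 89/25)
T3 reflect across y = 0: (52/25, 89/25) → (52/25, -89/25)
T4 reflect across x = 0: (52/25, -89/25) → (-52/25, -89/25)
T5 reflect across x = 0: (-52/25, -89/25) → (52/25, -89/25)

T(p) = (52/25, -89/25)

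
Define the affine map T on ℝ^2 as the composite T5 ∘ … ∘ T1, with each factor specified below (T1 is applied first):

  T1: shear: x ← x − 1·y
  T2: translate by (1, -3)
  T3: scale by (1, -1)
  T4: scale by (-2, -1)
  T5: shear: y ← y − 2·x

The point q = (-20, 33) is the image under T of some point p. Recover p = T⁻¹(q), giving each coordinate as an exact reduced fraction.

T1 = [1 -1 0; 0 1 0; 0 0 1]
T2·T1 = [1 -1 1; 0 1 -3; 0 0 1]
T3·…·T1 = [1 -1 1; 0 -1 3; 0 0 1]
T4·…·T1 = [-2 2 -2; 0 1 -3; 0 0 1]
T5·…·T1 = [-2 2 -2; 4 -3 1; 0 0 1]
det M = -2; M⁻¹ = [3/2 1 2; 2 1 3; 0 0 1]
M⁻¹ · (-20, 33)ᵀ = (5, -4)ᵀ

p = (5, -4)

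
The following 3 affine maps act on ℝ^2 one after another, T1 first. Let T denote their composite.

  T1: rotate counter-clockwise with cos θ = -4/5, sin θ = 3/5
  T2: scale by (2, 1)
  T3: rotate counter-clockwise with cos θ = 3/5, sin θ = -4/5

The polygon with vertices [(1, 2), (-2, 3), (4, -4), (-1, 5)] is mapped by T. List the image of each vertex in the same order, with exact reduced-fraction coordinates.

image vertices: (-16/5, 13/5), (-78/25, -46/25), (88/25, 116/25), (-158/25, 19/25)

T1 rotate counter-clockwise with cos θ = -4/5, sin θ = 3/5: (1, 2) → (-2, -1); (-2, 3) → (-1/5, -18/5); (4, -4) → (-4/5, 28/5); (-1, 5) → (-11/5, -23/5)
T2 scale by (2, 1): (-2, -1) → (-4, -1); (-1/5, -18/5) → (-2/5, -18/5); (-4/5, 28/5) → (-8/5, 28/5); (-11/5, -23/5) → (-22/5, -23/5)
T3 rotate counter-clockwise with cos θ = 3/5, sin θ = -4/5: (-4, -1) → (-16/5, 13/5); (-2/5, -18/5) → (-78/25, -46/25); (-8/5, 28/5) → (88/25, 116/25); (-22/5, -23/5) → (-158/25, 19/25)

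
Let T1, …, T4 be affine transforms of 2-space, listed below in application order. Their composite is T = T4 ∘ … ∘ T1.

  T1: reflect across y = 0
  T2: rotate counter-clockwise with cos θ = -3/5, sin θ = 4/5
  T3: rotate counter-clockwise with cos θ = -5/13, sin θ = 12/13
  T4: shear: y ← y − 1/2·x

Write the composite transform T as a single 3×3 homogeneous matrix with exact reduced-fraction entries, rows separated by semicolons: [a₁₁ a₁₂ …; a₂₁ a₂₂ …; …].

T = [-33/65 -56/65 0; -79/130 61/65 0; 0 0 1]

T1 = [1 0 0; 0 -1 0; 0 0 1]
T2·T1 = [-3/5 4/5 0; 4/5 3/5 0; 0 0 1]
T3·…·T1 = [-33/65 -56/65 0; -56/65 33/65 0; 0 0 1]
T4·…·T1 = [-33/65 -56/65 0; -79/130 61/65 0; 0 0 1]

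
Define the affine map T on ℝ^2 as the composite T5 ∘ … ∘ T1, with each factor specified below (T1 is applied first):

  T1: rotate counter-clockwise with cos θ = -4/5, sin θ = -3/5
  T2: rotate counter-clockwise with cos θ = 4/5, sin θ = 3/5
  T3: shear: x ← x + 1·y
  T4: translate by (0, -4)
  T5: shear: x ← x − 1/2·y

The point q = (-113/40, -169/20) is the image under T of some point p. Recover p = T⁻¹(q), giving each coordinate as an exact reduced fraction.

T1 = [-4/5 3/5 0; -3/5 -4/5 0; 0 0 1]
T2·T1 = [-7/25 24/25 0; -24/25 -7/25 0; 0 0 1]
T3·…·T1 = [-31/25 17/25 0; -24/25 -7/25 0; 0 0 1]
T4·…·T1 = [-31/25 17/25 0; -24/25 -7/25 -4; 0 0 1]
T5·…·T1 = [-19/25 41/50 2; -24/25 -7/25 -4; 0 0 1]
det M = 1; M⁻¹ = [-7/25 -41/50 -68/25; 24/25 -19/25 -124/25; 0 0 1]
M⁻¹ · (-113/40, -169/20)ᵀ = (5, -5/4)ᵀ

p = (5, -5/4)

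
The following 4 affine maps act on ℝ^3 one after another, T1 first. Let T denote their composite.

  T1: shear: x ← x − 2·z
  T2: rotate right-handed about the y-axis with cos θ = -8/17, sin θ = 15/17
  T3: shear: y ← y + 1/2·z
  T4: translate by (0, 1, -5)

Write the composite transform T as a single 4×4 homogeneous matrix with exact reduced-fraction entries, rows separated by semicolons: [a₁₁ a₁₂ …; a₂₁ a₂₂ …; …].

T = [-8/17 0 31/17 0; -15/34 1 11/17 1; -15/17 0 22/17 -5; 0 0 0 1]

T1 = [1 0 -2 0; 0 1 0 0; 0 0 1 0; 0 0 0 1]
T2·T1 = [-8/17 0 31/17 0; 0 1 0 0; -15/17 0 22/17 0; 0 0 0 1]
T3·…·T1 = [-8/17 0 31/17 0; -15/34 1 11/17 0; -15/17 0 22/17 0; 0 0 0 1]
T4·…·T1 = [-8/17 0 31/17 0; -15/34 1 11/17 1; -15/17 0 22/17 -5; 0 0 0 1]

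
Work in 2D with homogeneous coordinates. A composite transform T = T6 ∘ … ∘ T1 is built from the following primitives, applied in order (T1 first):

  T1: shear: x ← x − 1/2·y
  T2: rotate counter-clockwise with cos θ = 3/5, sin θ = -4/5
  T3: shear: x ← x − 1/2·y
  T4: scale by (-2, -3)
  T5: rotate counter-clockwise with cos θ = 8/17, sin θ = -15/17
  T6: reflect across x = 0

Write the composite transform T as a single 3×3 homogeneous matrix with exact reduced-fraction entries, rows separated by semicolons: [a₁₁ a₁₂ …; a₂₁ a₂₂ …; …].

T1 = [1 -1/2 0; 0 1 0; 0 0 1]
T2·T1 = [3/5 1/2 0; -4/5 1 0; 0 0 1]
T3·…·T1 = [1 0 0; -4/5 1 0; 0 0 1]
T4·…·T1 = [-2 0 0; 12/5 -3 0; 0 0 1]
T5·…·T1 = [20/17 -45/17 0; 246/85 -24/17 0; 0 0 1]
T6·…·T1 = [-20/17 45/17 0; 246/85 -24/17 0; 0 0 1]

T = [-20/17 45/17 0; 246/85 -24/17 0; 0 0 1]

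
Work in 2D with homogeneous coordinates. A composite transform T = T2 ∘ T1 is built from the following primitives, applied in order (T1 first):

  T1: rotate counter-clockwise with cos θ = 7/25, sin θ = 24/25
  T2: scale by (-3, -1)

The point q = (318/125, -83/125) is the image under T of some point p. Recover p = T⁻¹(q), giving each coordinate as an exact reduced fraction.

T1 = [7/25 -24/25 0; 24/25 7/25 0; 0 0 1]
T2·T1 = [-21/25 72/25 0; -24/25 -7/25 0; 0 0 1]
det M = 3; M⁻¹ = [-7/75 -24/25 0; 8/25 -7/25 0; 0 0 1]
M⁻¹ · (318/125, -83/125)ᵀ = (2/5, 1)ᵀ

p = (2/5, 1)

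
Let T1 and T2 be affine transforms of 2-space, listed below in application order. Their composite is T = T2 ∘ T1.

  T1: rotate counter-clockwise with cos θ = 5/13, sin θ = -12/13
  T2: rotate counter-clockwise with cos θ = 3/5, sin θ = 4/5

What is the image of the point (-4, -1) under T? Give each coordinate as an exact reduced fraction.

T(p) = (-268/65, 1/65)

T1 rotate counter-clockwise with cos θ = 5/13, sin θ = -12/13: (-4, -1) → (-32/13, 43/13)
T2 rotate counter-clockwise with cos θ = 3/5, sin θ = 4/5: (-32/13, 43/13) → (-268/65, 1/65)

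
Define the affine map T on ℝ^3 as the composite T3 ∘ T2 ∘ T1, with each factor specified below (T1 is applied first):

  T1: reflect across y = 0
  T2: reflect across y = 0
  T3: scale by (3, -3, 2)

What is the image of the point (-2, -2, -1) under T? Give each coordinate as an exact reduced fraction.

T1 reflect across y = 0: (-2, -2, -1) → (-2, 2, -1)
T2 reflect across y = 0: (-2, 2, -1) → (-2, -2, -1)
T3 scale by (3, -3, 2): (-2, -2, -1) → (-6, 6, -2)

T(p) = (-6, 6, -2)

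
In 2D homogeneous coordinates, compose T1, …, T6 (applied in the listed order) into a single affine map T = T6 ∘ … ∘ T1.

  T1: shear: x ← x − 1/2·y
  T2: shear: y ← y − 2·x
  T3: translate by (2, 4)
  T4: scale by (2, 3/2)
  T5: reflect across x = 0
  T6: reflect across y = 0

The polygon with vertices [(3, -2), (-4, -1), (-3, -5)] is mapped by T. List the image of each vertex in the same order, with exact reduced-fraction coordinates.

T1 shear: x ← x − 1/2·y: (3, -2) → (4, -2); (-4, -1) → (-7/2, -1); (-3, -5) → (-1/2, -5)
T2 shear: y ← y − 2·x: (4, -2) → (4, -10); (-7/2, -1) → (-7/2, 6); (-1/2, -5) → (-1/2, -4)
T3 translate by (2, 4): (4, -10) → (6, -6); (-7/2, 6) → (-3/2, 10); (-1/2, -4) → (3/2, 0)
T4 scale by (2, 3/2): (6, -6) → (12, -9); (-3/2, 10) → (-3, 15); (3/2, 0) → (3, 0)
T5 reflect across x = 0: (12, -9) → (-12, -9); (-3, 15) → (3, 15); (3, 0) → (-3, 0)
T6 reflect across y = 0: (-12, -9) → (-12, 9); (3, 15) → (3, -15); (-3, 0) → (-3, 0)

image vertices: (-12, 9), (3, -15), (-3, 0)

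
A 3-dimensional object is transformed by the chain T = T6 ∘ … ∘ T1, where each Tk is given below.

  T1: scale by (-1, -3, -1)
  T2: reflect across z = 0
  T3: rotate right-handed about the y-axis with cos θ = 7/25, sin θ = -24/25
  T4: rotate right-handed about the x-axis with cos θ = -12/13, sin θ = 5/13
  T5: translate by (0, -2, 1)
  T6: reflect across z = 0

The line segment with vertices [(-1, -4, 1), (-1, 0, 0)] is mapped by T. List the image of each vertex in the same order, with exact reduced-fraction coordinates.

T1 scale by (-1, -3, -1): (-1, -4, 1) → (1, 12, -1); (-1, 0, 0) → (1, 0, 0)
T2 reflect across z = 0: (1, 12, -1) → (1, 12, 1); (1, 0, 0) → (1, 0, 0)
T3 rotate right-handed about the y-axis with cos θ = 7/25, sin θ = -24/25: (1, 12, 1) → (-17/25, 12, 31/25); (1, 0, 0) → (7/25, 0, 24/25)
T4 rotate right-handed about the x-axis with cos θ = -12/13, sin θ = 5/13: (-17/25, 12, 31/25) → (-17/25, -751/65, 1128/325); (7/25, 0, 24/25) → (7/25, -24/65, -288/325)
T5 translate by (0, -2, 1): (-17/25, -751/65, 1128/325) → (-17/25, -881/65, 1453/325); (7/25, -24/65, -288/325) → (7/25, -154/65, 37/325)
T6 reflect across z = 0: (-17/25, -881/65, 1453/325) → (-17/25, -881/65, -1453/325); (7/25, -154/65, 37/325) → (7/25, -154/65, -37/325)

image vertices: (-17/25, -881/65, -1453/325), (7/25, -154/65, -37/325)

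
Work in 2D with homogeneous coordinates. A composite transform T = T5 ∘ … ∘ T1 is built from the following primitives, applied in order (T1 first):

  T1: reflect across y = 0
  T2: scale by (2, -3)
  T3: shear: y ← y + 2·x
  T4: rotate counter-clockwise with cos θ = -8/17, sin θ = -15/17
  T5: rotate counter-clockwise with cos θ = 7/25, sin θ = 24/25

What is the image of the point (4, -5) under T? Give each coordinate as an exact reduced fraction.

T1 reflect across y = 0: (4, -5) → (4, 5)
T2 scale by (2, -3): (4, 5) → (8, -15)
T3 shear: y ← y + 2·x: (8, -15) → (8, 1)
T4 rotate counter-clockwise with cos θ = -8/17, sin θ = -15/17: (8, 1) → (-49/17, -128/17)
T5 rotate counter-clockwise with cos θ = 7/25, sin θ = 24/25: (-49/17, -128/17) → (2729/425, -2072/425)

T(p) = (2729/425, -2072/425)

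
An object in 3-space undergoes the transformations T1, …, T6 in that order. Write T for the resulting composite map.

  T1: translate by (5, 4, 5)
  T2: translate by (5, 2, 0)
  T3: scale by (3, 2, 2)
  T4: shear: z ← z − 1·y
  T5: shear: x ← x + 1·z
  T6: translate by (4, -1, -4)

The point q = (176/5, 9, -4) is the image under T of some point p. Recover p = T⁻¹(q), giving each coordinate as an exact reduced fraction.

p = (2/5, -1, 0)

T1 = [1 0 0 5; 0 1 0 4; 0 0 1 5; 0 0 0 1]
T2·T1 = [1 0 0 10; 0 1 0 6; 0 0 1 5; 0 0 0 1]
T3·…·T1 = [3 0 0 30; 0 2 0 12; 0 0 2 10; 0 0 0 1]
T4·…·T1 = [3 0 0 30; 0 2 0 12; 0 -2 2 -2; 0 0 0 1]
T5·…·T1 = [3 -2 2 28; 0 2 0 12; 0 -2 2 -2; 0 0 0 1]
T6·…·T1 = [3 -2 2 32; 0 2 0 11; 0 -2 2 -6; 0 0 0 1]
det M = 12; M⁻¹ = [1/3 0 -1/3 -38/3; 0 1/2 0 -11/2; 0 1/2 1/2 -5/2; 0 0 0 1]
M⁻¹ · (176/5, 9, -4)ᵀ = (2/5, -1, 0)ᵀ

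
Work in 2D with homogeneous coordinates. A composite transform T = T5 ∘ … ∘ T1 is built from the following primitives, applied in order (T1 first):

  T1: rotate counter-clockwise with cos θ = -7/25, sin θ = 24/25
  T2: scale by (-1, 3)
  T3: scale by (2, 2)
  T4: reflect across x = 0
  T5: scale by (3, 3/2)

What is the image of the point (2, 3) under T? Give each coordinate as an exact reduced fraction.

T1 rotate counter-clockwise with cos θ = -7/25, sin θ = 24/25: (2, 3) → (-86/25, 27/25)
T2 scale by (-1, 3): (-86/25, 27/25) → (86/25, 81/25)
T3 scale by (2, 2): (86/25, 81/25) → (172/25, 162/25)
T4 reflect across x = 0: (172/25, 162/25) → (-172/25, 162/25)
T5 scale by (3, 3/2): (-172/25, 162/25) → (-516/25, 243/25)

T(p) = (-516/25, 243/25)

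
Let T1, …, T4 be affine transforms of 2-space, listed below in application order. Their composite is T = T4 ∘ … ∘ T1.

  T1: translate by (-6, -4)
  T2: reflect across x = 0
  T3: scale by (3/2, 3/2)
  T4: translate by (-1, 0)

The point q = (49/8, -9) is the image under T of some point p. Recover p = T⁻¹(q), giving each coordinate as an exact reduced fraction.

p = (5/4, -2)

T1 = [1 0 -6; 0 1 -4; 0 0 1]
T2·T1 = [-1 0 6; 0 1 -4; 0 0 1]
T3·…·T1 = [-3/2 0 9; 0 3/2 -6; 0 0 1]
T4·…·T1 = [-3/2 0 8; 0 3/2 -6; 0 0 1]
det M = -9/4; M⁻¹ = [-2/3 0 16/3; 0 2/3 4; 0 0 1]
M⁻¹ · (49/8, -9)ᵀ = (5/4, -2)ᵀ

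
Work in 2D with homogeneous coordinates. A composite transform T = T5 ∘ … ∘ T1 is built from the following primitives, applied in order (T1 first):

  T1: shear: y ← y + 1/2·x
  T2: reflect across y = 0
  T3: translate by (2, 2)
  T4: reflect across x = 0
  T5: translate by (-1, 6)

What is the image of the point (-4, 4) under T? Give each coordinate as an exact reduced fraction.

T1 shear: y ← y + 1/2·x: (-4, 4) → (-4, 2)
T2 reflect across y = 0: (-4, 2) → (-4, -2)
T3 translate by (2, 2): (-4, -2) → (-2, 0)
T4 reflect across x = 0: (-2, 0) → (2, 0)
T5 translate by (-1, 6): (2, 0) → (1, 6)

T(p) = (1, 6)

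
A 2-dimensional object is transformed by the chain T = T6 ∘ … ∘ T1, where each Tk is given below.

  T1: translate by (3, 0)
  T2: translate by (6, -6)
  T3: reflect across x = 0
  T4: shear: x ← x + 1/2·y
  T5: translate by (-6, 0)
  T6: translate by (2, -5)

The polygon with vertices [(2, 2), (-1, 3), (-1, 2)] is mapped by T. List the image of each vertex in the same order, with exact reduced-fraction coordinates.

image vertices: (-17, -9), (-27/2, -8), (-14, -9)

T1 translate by (3, 0): (2, 2) → (5, 2); (-1, 3) → (2, 3); (-1, 2) → (2, 2)
T2 translate by (6, -6): (5, 2) → (11, -4); (2, 3) → (8, -3); (2, 2) → (8, -4)
T3 reflect across x = 0: (11, -4) → (-11, -4); (8, -3) → (-8, -3); (8, -4) → (-8, -4)
T4 shear: x ← x + 1/2·y: (-11, -4) → (-13, -4); (-8, -3) → (-19/2, -3); (-8, -4) → (-10, -4)
T5 translate by (-6, 0): (-13, -4) → (-19, -4); (-19/2, -3) → (-31/2, -3); (-10, -4) → (-16, -4)
T6 translate by (2, -5): (-19, -4) → (-17, -9); (-31/2, -3) → (-27/2, -8); (-16, -4) → (-14, -9)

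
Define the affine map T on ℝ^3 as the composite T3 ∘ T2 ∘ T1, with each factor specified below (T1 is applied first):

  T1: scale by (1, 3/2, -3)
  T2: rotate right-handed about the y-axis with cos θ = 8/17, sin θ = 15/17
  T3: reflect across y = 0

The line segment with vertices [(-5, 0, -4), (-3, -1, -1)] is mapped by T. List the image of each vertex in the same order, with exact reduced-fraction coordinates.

image vertices: (140/17, 0, 171/17), (21/17, 3/2, 69/17)

T1 scale by (1, 3/2, -3): (-5, 0, -4) → (-5, 0, 12); (-3, -1, -1) → (-3, -3/2, 3)
T2 rotate right-handed about the y-axis with cos θ = 8/17, sin θ = 15/17: (-5, 0, 12) → (140/17, 0, 171/17); (-3, -3/2, 3) → (21/17, -3/2, 69/17)
T3 reflect across y = 0: (140/17, 0, 171/17) → (140/17, 0, 171/17); (21/17, -3/2, 69/17) → (21/17, 3/2, 69/17)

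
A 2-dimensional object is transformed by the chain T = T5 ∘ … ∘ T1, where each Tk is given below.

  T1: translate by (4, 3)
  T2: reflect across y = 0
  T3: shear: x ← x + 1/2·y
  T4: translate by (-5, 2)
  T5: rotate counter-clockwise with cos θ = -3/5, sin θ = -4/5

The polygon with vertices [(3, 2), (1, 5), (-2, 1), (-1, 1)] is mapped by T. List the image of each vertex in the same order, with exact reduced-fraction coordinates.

T1 translate by (4, 3): (3, 2) → (7, 5); (1, 5) → (5, 8); (-2, 1) → (2, 4); (-1, 1) → (3, 4)
T2 reflect across y = 0: (7, 5) → (7, -5); (5, 8) → (5, -8); (2, 4) → (2, -4); (3, 4) → (3, -4)
T3 shear: x ← x + 1/2·y: (7, -5) → (9/2, -5); (5, -8) → (1, -8); (2, -4) → (0, -4); (3, -4) → (1, -4)
T4 translate by (-5, 2): (9/2, -5) → (-1/2, -3); (1, -8) → (-4, -6); (0, -4) → (-5, -2); (1, -4) → (-4, -2)
T5 rotate counter-clockwise with cos θ = -3/5, sin θ = -4/5: (-1/2, -3) → (-21/10, 11/5); (-4, -6) → (-12/5, 34/5); (-5, -2) → (7/5, 26/5); (-4, -2) → (4/5, 22/5)

image vertices: (-21/10, 11/5), (-12/5, 34/5), (7/5, 26/5), (4/5, 22/5)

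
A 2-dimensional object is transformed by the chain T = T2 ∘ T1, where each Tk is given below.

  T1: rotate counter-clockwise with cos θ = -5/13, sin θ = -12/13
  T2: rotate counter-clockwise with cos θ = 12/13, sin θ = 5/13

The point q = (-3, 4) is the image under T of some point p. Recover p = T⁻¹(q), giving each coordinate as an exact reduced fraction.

T1 = [-5/13 12/13 0; -12/13 -5/13 0; 0 0 1]
T2·T1 = [0 1 0; -1 0 0; 0 0 1]
det M = 1; M⁻¹ = [0 -1 0; 1 0 0; 0 0 1]
M⁻¹ · (-3, 4)ᵀ = (-4, -3)ᵀ

p = (-4, -3)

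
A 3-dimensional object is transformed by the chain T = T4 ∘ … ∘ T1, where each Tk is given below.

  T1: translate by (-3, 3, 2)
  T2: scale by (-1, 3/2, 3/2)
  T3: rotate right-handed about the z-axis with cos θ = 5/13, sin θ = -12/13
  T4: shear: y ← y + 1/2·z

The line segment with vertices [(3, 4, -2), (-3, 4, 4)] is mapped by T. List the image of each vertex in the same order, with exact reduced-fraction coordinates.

image vertices: (126/13, 105/26, 0), (12, 3, 9)

T1 translate by (-3, 3, 2): (3, 4, -2) → (0, 7, 0); (-3, 4, 4) → (-6, 7, 6)
T2 scale by (-1, 3/2, 3/2): (0, 7, 0) → (0, 21/2, 0); (-6, 7, 6) → (6, 21/2, 9)
T3 rotate right-handed about the z-axis with cos θ = 5/13, sin θ = -12/13: (0, 21/2, 0) → (126/13, 105/26, 0); (6, 21/2, 9) → (12, -3/2, 9)
T4 shear: y ← y + 1/2·z: (126/13, 105/26, 0) → (126/13, 105/26, 0); (12, -3/2, 9) → (12, 3, 9)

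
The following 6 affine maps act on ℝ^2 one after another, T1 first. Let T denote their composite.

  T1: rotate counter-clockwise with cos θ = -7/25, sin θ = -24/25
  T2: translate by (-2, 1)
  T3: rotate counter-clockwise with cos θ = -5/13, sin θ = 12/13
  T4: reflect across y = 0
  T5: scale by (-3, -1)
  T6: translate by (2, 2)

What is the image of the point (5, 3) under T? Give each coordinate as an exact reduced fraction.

T(p) = (-3721/325, 1074/325)

T1 rotate counter-clockwise with cos θ = -7/25, sin θ = -24/25: (5, 3) → (37/25, -141/25)
T2 translate by (-2, 1): (37/25, -141/25) → (-13/25, -116/25)
T3 rotate counter-clockwise with cos θ = -5/13, sin θ = 12/13: (-13/25, -116/25) → (1457/325, 424/325)
T4 reflect across y = 0: (1457/325, 424/325) → (1457/325, -424/325)
T5 scale by (-3, -1): (1457/325, -424/325) → (-4371/325, 424/325)
T6 translate by (2, 2): (-4371/325, 424/325) → (-3721/325, 1074/325)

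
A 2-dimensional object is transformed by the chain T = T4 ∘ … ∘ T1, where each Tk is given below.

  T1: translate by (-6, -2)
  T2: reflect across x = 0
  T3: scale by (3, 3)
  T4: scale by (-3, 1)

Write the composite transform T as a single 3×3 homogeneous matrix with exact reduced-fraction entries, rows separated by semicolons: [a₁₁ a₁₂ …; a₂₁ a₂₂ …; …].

T1 = [1 0 -6; 0 1 -2; 0 0 1]
T2·T1 = [-1 0 6; 0 1 -2; 0 0 1]
T3·…·T1 = [-3 0 18; 0 3 -6; 0 0 1]
T4·…·T1 = [9 0 -54; 0 3 -6; 0 0 1]

T = [9 0 -54; 0 3 -6; 0 0 1]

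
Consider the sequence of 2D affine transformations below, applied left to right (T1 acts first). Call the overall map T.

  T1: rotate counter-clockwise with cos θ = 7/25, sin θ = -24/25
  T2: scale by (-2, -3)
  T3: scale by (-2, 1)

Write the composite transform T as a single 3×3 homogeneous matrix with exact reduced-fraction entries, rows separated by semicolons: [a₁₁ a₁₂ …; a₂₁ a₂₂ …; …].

T = [28/25 96/25 0; 72/25 -21/25 0; 0 0 1]

T1 = [7/25 24/25 0; -24/25 7/25 0; 0 0 1]
T2·T1 = [-14/25 -48/25 0; 72/25 -21/25 0; 0 0 1]
T3·…·T1 = [28/25 96/25 0; 72/25 -21/25 0; 0 0 1]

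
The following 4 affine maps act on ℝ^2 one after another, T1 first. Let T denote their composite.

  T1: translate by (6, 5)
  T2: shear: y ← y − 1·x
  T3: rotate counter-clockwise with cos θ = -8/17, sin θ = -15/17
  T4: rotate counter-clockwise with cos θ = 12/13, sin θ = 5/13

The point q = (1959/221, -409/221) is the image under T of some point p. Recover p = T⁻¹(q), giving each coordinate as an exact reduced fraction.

p = (-5, 5)

T1 = [1 0 6; 0 1 5; 0 0 1]
T2·T1 = [1 0 6; -1 1 -1; 0 0 1]
T3·…·T1 = [-23/17 15/17 -63/17; -7/17 -8/17 -82/17; 0 0 1]
T4·…·T1 = [-241/221 220/221 -346/221; -199/221 -21/221 -1299/221; 0 0 1]
det M = 1; M⁻¹ = [-21/221 -220/221 -6; 199/221 -241/221 -5; 0 0 1]
M⁻¹ · (1959/221, -409/221)ᵀ = (-5, 5)ᵀ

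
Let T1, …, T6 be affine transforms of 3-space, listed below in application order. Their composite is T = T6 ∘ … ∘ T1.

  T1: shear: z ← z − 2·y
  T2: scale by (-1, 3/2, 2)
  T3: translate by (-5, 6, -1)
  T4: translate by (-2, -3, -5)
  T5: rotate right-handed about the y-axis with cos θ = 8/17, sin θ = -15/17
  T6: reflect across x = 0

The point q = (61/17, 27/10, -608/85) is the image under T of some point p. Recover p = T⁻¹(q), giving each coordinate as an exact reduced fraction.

T1 = [1 0 0 0; 0 1 0 0; 0 -2 1 0; 0 0 0 1]
T2·T1 = [-1 0 0 0; 0 3/2 0 0; 0 -4 2 0; 0 0 0 1]
T3·…·T1 = [-1 0 0 -5; 0 3/2 0 6; 0 -4 2 -1; 0 0 0 1]
T4·…·T1 = [-1 0 0 -7; 0 3/2 0 3; 0 -4 2 -6; 0 0 0 1]
T5·…·T1 = [-8/17 60/17 -30/17 2; 0 3/2 0 3; -15/17 -32/17 16/17 -9; 0 0 0 1]
T6·…·T1 = [8/17 -60/17 30/17 -2; 0 3/2 0 3; -15/17 -32/17 16/17 -9; 0 0 0 1]
det M = 3; M⁻¹ = [8/17 0 -15/17 -7; 0 2/3 0 -2; 15/34 4/3 4/17 -1; 0 0 0 1]
M⁻¹ · (61/17, 27/10, -608/85)ᵀ = (1, -1/5, 5/2)ᵀ

p = (1, -1/5, 5/2)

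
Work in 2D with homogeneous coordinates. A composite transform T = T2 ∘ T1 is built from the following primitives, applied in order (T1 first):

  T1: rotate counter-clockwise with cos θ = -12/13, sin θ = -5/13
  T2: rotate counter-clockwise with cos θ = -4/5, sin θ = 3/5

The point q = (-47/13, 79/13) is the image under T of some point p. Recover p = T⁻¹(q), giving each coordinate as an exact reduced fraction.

T1 = [-12/13 5/13 0; -5/13 -12/13 0; 0 0 1]
T2·T1 = [63/65 16/65 0; -16/65 63/65 0; 0 0 1]
det M = 1; M⁻¹ = [63/65 -16/65 0; 16/65 63/65 0; 0 0 1]
M⁻¹ · (-47/13, 79/13)ᵀ = (-5, 5)ᵀ

p = (-5, 5)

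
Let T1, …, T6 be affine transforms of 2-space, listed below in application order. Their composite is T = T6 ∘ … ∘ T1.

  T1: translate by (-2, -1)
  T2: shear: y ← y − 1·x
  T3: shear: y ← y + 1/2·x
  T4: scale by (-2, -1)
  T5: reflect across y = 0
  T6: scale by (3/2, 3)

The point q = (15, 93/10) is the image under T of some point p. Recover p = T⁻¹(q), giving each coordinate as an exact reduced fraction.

p = (-3, 8/5)

T1 = [1 0 -2; 0 1 -1; 0 0 1]
T2·T1 = [1 0 -2; -1 1 1; 0 0 1]
T3·…·T1 = [1 0 -2; -1/2 1 0; 0 0 1]
T4·…·T1 = [-2 0 4; 1/2 -1 0; 0 0 1]
T5·…·T1 = [-2 0 4; -1/2 1 0; 0 0 1]
T6·…·T1 = [-3 0 6; -3/2 3 0; 0 0 1]
det M = -9; M⁻¹ = [-1/3 0 2; -1/6 1/3 1; 0 0 1]
M⁻¹ · (15, 93/10)ᵀ = (-3, 8/5)ᵀ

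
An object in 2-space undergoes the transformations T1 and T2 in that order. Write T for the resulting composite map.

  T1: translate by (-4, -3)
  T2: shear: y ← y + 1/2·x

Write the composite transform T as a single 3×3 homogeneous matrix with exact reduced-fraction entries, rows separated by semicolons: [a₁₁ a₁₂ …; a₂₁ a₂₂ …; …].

T1 = [1 0 -4; 0 1 -3; 0 0 1]
T2·T1 = [1 0 -4; 1/2 1 -5; 0 0 1]

T = [1 0 -4; 1/2 1 -5; 0 0 1]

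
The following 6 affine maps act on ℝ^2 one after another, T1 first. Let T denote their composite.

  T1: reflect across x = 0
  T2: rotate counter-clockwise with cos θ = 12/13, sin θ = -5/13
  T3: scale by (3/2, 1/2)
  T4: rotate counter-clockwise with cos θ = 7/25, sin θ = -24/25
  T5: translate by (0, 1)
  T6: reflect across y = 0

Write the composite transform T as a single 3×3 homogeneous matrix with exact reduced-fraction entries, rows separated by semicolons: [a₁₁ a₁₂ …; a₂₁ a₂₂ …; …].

T = [-66/325 393/650 0; -899/650 138/325 -1; 0 0 1]

T1 = [-1 0 0; 0 1 0; 0 0 1]
T2·T1 = [-12/13 5/13 0; 5/13 12/13 0; 0 0 1]
T3·…·T1 = [-18/13 15/26 0; 5/26 6/13 0; 0 0 1]
T4·…·T1 = [-66/325 393/650 0; 899/650 -138/325 0; 0 0 1]
T5·…·T1 = [-66/325 393/650 0; 899/650 -138/325 1; 0 0 1]
T6·…·T1 = [-66/325 393/650 0; -899/650 138/325 -1; 0 0 1]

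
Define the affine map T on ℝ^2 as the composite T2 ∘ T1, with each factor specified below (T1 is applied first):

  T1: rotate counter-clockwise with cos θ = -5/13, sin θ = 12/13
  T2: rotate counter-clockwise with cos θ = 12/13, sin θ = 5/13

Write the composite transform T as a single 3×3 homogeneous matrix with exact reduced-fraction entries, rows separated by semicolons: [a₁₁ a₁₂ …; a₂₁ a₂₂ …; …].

T1 = [-5/13 -12/13 0; 12/13 -5/13 0; 0 0 1]
T2·T1 = [-120/169 -119/169 0; 119/169 -120/169 0; 0 0 1]

T = [-120/169 -119/169 0; 119/169 -120/169 0; 0 0 1]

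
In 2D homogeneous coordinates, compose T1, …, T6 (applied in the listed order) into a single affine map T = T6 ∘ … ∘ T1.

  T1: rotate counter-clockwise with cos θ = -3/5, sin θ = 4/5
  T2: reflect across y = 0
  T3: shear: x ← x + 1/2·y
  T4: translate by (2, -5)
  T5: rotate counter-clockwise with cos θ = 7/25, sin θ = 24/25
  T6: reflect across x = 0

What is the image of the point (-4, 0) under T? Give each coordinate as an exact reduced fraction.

T1 rotate counter-clockwise with cos θ = -3/5, sin θ = 4/5: (-4, 0) → (12/5, -16/5)
T2 reflect across y = 0: (12/5, -16/5) → (12/5, 16/5)
T3 shear: x ← x + 1/2·y: (12/5, 16/5) → (4, 16/5)
T4 translate by (2, -5): (4, 16/5) → (6, -9/5)
T5 rotate counter-clockwise with cos θ = 7/25, sin θ = 24/25: (6, -9/5) → (426/125, 657/125)
T6 reflect across x = 0: (426/125, 657/125) → (-426/125, 657/125)

T(p) = (-426/125, 657/125)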